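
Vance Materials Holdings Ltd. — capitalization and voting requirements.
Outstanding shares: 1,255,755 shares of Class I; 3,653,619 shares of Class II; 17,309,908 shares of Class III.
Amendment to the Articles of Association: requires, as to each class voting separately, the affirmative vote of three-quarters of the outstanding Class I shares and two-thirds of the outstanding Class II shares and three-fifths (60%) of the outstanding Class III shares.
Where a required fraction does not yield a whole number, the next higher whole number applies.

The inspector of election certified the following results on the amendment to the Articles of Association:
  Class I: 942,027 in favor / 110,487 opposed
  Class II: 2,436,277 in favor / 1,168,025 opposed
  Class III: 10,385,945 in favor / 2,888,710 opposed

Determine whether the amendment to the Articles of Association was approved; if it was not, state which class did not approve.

Class I: 3/4 of 1255755 = 941816.25, rounded up to 941817; 941,817 required, 942,027 in favor — approved.
Class II: 2/3 of 3653619 = 2435746; 2,435,746 required, 2,436,277 in favor — approved.
Class III: 3/5 of 17309908 = 10385944.80, rounded up to 10385945; 10,385,945 required, 10,385,945 in favor — approved.

Approved — every class gave the required vote.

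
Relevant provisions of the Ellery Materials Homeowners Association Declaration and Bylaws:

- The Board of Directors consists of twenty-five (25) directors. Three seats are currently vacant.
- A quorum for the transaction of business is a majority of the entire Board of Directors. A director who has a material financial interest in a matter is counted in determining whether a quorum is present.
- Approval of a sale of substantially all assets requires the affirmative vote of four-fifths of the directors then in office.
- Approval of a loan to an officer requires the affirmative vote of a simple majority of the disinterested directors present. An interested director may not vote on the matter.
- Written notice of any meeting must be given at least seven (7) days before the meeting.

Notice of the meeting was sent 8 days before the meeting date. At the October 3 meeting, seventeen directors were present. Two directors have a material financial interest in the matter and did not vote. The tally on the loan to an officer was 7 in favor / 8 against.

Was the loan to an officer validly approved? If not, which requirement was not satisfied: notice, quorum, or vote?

Notice: 8 days given; 7 required (8 ≥ 7). Satisfied.
Quorum: 17 present (interested directors count toward quorum); quorum is 13. Satisfied.
Vote: the loan to an officer requires a majority of the disinterested directors present (17 − 2 = 15). A majority of 15 is 8, so 8 affirmative votes are needed; 7 voted in favor. Not satisfied.

Invalid — vote requirement not satisfied.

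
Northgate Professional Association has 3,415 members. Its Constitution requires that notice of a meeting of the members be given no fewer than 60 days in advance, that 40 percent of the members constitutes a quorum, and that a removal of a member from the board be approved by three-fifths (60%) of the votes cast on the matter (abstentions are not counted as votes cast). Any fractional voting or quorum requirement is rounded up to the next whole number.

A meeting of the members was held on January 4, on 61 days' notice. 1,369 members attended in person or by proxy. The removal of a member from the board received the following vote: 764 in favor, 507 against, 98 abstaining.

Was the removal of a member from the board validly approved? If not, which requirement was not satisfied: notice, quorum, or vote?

Valid — all requirements satisfied.

Notice: 61 days given; 60 required. Satisfied.
Quorum: 40% of 3,415 = 1,366; 1,369 present. Satisfied.
Vote: requires three-fifths of the votes cast (1,369 − 98 abstaining = 1,271); 3/5 of 1271 = 762.60, rounded up to 763, so 763 needed; 764 in favor. Satisfied.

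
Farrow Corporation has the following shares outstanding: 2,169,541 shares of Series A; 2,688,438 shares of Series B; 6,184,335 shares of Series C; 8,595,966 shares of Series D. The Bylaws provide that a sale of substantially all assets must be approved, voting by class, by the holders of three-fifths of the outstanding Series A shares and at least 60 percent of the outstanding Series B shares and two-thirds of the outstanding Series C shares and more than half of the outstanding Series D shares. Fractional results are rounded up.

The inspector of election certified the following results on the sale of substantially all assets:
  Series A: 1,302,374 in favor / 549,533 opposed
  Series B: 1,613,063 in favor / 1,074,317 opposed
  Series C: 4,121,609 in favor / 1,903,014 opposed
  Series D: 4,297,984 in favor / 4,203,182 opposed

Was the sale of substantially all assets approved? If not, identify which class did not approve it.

Not approved — the Series C shares did not give the required vote.

Series A: 3/5 of 2169541 = 1301724.60, rounded up to 1301725; 1,301,725 required, 1,302,374 in favor — approved.
Series B: 3/5 of 2688438 = 1613062.80, rounded up to 1613063; 1,613,063 required, 1,613,063 in favor — approved.
Series C: 2/3 of 6184335 = 4122890; 4,122,890 required, 4,121,609 in favor — not approved.
Series D: a majority of 8595966 is 4297984; 4,297,984 required, 4,297,984 in favor — approved.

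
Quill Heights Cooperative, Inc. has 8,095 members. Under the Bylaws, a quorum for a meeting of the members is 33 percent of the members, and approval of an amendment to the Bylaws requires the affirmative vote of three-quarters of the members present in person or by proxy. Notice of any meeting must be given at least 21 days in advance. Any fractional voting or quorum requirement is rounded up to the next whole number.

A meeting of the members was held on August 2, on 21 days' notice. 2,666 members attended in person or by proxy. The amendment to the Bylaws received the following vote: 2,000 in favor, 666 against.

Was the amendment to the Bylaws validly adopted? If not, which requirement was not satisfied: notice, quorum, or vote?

Invalid — quorum requirement not satisfied.

Notice: 21 days given; 21 required. Satisfied.
Quorum: 33% of 8,095 = 2,671.35, rounded up to 2,672; 2,666 present. Not satisfied.
Vote: requires three-fourths of those present (2,666); 3/4 of 2666 = 1999.50, rounded up to 2000, so 2,000 needed; 2,000 in favor. Satisfied.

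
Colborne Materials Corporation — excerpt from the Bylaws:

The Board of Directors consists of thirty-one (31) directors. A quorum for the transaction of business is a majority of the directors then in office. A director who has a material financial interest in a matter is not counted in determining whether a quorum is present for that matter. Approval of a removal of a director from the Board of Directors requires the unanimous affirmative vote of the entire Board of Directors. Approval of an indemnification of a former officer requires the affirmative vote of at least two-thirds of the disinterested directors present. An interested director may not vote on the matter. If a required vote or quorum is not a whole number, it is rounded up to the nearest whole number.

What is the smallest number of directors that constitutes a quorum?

16

A majority of 31 is 16.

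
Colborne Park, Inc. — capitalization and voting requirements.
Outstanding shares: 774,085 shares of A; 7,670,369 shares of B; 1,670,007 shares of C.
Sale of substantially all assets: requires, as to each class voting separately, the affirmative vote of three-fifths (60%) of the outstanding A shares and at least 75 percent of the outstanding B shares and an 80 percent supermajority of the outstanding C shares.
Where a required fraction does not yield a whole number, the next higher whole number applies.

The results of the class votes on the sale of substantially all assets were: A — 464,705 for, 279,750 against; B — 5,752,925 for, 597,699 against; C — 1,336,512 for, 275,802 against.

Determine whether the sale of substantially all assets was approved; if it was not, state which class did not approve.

Approved — every class gave the required vote.

A: 3/5 of 774085 = 464451; 464,451 required, 464,705 in favor — approved.
B: 3/4 of 7670369 = 5752776.75, rounded up to 5752777; 5,752,777 required, 5,752,925 in favor — approved.
C: 4/5 of 1670007 = 1336005.60, rounded up to 1336006; 1,336,006 required, 1,336,512 in favor — approved.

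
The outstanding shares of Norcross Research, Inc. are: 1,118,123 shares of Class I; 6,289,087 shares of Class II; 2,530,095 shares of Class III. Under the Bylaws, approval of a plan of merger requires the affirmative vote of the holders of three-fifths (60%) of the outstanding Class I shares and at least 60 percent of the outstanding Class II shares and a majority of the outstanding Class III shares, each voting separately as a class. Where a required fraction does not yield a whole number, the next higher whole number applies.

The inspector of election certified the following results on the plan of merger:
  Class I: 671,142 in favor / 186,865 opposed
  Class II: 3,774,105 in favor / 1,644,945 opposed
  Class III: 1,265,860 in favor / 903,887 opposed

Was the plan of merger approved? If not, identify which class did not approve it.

Approved — every class gave the required vote.

Class I: 3/5 of 1118123 = 670873.80, rounded up to 670874; 670,874 required, 671,142 in favor — approved.
Class II: 3/5 of 6289087 = 3773452.20, rounded up to 3773453; 3,773,453 required, 3,774,105 in favor — approved.
Class III: a majority of 2530095 is 1265048; 1,265,048 required, 1,265,860 in favor — approved.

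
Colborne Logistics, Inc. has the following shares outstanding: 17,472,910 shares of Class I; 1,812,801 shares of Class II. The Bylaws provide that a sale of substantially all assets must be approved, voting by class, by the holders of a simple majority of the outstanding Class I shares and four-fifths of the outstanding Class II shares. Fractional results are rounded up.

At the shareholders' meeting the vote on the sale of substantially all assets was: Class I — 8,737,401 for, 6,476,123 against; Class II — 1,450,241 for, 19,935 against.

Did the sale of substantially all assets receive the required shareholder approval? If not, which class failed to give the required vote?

Approved — every class gave the required vote.

Class I: a majority of 17472910 is 8736456; 8,736,456 required, 8,737,401 in favor — approved.
Class II: 4/5 of 1812801 = 1450240.80, rounded up to 1450241; 1,450,241 required, 1,450,241 in favor — approved.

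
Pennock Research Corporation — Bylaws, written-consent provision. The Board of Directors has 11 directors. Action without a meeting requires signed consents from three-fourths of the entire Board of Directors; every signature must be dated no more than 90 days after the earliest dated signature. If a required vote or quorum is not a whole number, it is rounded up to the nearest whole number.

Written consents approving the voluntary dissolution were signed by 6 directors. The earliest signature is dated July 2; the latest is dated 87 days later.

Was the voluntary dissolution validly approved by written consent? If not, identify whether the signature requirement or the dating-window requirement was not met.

Signatures required: three-fourths of 11 — 3/4 of 11 = 8.25, rounded up to 9, so 9 needed; 6 signed. Insufficient.
Dating window: the latest signature is 87 days after the earliest; the limit is 90 days. Within the window.

Not effective — insufficient signatures.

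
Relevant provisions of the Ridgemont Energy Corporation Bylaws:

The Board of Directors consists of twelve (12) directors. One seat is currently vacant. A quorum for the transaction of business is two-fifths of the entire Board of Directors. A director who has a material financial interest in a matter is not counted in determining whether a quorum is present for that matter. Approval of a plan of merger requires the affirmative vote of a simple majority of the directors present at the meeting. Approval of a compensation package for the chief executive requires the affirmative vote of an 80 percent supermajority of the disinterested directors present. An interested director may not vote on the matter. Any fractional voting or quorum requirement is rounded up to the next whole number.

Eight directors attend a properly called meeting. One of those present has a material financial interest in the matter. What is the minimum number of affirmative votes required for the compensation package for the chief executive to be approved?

The compensation package for the chief executive requires four-fifths of the disinterested directors present (8 − 1 = 7).
4/5 of 7 = 5.60, rounded up to 6.

6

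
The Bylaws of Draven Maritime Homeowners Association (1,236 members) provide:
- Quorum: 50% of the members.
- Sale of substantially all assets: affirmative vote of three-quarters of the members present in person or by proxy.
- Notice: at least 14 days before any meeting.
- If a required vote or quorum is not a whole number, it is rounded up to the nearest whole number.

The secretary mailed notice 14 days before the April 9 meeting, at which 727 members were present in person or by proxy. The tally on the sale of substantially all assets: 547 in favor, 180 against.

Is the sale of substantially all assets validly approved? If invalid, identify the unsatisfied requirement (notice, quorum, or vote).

Notice: 14 days given; 14 required. Satisfied.
Quorum: 50% of 1,236 = 618; 727 present. Satisfied.
Vote: requires three-fourths of those present (727); 3/4 of 727 = 545.25, rounded up to 546, so 546 needed; 547 in favor. Satisfied.

Valid — all requirements satisfied.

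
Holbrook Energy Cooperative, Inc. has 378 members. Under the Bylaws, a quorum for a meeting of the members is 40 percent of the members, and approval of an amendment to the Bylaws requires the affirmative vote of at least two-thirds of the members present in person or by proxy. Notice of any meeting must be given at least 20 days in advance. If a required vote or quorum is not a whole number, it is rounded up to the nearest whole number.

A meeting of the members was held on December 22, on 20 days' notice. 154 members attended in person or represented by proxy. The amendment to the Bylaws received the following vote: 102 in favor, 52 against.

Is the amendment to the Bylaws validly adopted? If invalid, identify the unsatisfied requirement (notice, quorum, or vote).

Notice: 20 days given; 20 required. Satisfied.
Quorum: 40% of 378 = 151.20, rounded up to 152; 154 present. Satisfied.
Vote: requires two-thirds of those present (154); 2/3 of 154 = 102.67, rounded up to 103, so 103 needed; 102 in favor. Not satisfied.

Invalid — vote requirement not satisfied.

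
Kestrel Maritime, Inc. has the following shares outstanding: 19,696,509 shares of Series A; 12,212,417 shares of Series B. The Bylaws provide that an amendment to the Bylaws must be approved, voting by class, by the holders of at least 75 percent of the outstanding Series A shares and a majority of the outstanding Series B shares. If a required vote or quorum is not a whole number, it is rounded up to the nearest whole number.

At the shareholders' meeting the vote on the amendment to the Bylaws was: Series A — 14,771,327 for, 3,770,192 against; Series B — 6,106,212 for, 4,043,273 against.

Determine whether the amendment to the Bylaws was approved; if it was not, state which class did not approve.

Not approved — the Series A shares did not give the required vote.

Series A: 3/4 of 19696509 = 14772381.75, rounded up to 14772382; 14,772,382 required, 14,771,327 in favor — not approved.
Series B: a majority of 12212417 is 6106209; 6,106,209 required, 6,106,212 in favor — approved.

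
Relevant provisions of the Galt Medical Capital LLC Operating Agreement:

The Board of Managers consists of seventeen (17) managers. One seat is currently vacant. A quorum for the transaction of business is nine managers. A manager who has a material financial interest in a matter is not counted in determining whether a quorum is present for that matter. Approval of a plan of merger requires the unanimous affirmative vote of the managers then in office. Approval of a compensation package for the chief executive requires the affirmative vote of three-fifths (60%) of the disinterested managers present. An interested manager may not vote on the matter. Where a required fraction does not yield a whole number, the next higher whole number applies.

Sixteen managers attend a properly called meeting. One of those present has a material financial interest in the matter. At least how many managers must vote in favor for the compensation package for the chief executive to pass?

9

The compensation package for the chief executive requires three-fifths of the disinterested managers present (16 − 1 = 15).
3/5 of 15 = 9.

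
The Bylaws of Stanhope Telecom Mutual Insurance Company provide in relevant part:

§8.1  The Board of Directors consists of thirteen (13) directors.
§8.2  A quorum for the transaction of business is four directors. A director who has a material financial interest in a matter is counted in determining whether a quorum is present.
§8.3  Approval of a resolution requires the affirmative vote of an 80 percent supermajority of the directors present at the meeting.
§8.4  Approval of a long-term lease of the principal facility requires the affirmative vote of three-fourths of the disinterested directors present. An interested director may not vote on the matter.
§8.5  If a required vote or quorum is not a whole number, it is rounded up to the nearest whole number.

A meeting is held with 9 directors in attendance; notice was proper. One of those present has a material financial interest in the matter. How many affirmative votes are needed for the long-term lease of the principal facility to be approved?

6

The long-term lease of the principal facility requires three-fourths of the disinterested directors present (9 − 1 = 8).
3/4 of 8 = 6.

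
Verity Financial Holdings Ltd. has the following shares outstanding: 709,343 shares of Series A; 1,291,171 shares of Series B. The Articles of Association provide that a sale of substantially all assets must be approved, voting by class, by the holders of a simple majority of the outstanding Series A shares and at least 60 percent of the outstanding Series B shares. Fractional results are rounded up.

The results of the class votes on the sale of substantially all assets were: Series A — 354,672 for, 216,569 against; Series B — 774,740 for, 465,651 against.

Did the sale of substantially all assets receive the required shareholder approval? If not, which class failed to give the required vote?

Approved — every class gave the required vote.

Series A: a majority of 709343 is 354672; 354,672 required, 354,672 in favor — approved.
Series B: 3/5 of 1291171 = 774702.60, rounded up to 774703; 774,703 required, 774,740 in favor — approved.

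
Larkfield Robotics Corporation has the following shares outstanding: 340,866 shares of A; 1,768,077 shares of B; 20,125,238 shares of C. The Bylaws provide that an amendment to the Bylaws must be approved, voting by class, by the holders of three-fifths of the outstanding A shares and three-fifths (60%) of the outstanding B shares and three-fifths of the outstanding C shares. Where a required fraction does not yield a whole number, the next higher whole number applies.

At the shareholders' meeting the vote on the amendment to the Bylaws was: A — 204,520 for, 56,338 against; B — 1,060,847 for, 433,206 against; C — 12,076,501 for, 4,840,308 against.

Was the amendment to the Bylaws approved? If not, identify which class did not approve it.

Approved — every class gave the required vote.

A: 3/5 of 340866 = 204519.60, rounded up to 204520; 204,520 required, 204,520 in favor — approved.
B: 3/5 of 1768077 = 1060846.20, rounded up to 1060847; 1,060,847 required, 1,060,847 in favor — approved.
C: 3/5 of 20125238 = 12075142.80, rounded up to 12075143; 12,075,143 required, 12,076,501 in favor — approved.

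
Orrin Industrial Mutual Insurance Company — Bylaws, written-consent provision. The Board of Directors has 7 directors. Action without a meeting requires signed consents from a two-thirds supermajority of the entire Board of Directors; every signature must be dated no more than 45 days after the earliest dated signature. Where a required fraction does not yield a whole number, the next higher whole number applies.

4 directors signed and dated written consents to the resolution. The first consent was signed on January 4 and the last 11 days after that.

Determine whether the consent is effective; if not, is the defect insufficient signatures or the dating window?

Signatures required: a two-thirds supermajority of 7 — 2/3 of 7 = 4.67, rounded up to 5, so 5 needed; 4 signed. Insufficient.
Dating window: the latest signature is 11 days after the earliest; the limit is 45 days. Within the window.

Not effective — insufficient signatures.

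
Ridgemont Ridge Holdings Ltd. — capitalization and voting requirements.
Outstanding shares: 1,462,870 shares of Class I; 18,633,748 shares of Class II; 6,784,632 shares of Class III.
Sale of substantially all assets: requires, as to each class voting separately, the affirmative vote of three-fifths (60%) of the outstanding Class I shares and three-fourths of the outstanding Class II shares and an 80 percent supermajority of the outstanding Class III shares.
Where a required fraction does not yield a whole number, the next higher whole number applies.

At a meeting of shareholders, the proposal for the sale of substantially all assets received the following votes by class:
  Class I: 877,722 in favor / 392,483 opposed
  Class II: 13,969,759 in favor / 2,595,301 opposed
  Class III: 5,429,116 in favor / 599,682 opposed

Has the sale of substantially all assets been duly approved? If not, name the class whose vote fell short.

Not approved — the Class II shares did not give the required vote.

Class I: 3/5 of 1462870 = 877722; 877,722 required, 877,722 in favor — approved.
Class II: 3/4 of 18633748 = 13975311; 13,975,311 required, 13,969,759 in favor — not approved.
Class III: 4/5 of 6784632 = 5427705.60, rounded up to 5427706; 5,427,706 required, 5,429,116 in favor — approved.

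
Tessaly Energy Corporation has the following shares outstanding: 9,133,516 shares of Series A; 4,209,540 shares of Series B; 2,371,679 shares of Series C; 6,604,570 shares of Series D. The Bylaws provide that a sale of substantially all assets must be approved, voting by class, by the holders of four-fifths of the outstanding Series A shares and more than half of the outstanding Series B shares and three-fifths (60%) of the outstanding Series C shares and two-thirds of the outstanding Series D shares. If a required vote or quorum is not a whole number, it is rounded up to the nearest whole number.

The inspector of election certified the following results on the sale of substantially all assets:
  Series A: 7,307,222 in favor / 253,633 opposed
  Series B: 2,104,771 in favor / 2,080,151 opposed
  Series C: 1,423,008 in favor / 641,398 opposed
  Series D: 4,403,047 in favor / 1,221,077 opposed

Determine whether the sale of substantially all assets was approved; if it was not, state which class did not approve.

Approved — every class gave the required vote.

Series A: 4/5 of 9133516 = 7306812.80, rounded up to 7306813; 7,306,813 required, 7,307,222 in favor — approved.
Series B: a majority of 4209540 is 2104771; 2,104,771 required, 2,104,771 in favor — approved.
Series C: 3/5 of 2371679 = 1423007.40, rounded up to 1423008; 1,423,008 required, 1,423,008 in favor — approved.
Series D: 2/3 of 6604570 = 4403046.67, rounded up to 4403047; 4,403,047 required, 4,403,047 in favor — approved.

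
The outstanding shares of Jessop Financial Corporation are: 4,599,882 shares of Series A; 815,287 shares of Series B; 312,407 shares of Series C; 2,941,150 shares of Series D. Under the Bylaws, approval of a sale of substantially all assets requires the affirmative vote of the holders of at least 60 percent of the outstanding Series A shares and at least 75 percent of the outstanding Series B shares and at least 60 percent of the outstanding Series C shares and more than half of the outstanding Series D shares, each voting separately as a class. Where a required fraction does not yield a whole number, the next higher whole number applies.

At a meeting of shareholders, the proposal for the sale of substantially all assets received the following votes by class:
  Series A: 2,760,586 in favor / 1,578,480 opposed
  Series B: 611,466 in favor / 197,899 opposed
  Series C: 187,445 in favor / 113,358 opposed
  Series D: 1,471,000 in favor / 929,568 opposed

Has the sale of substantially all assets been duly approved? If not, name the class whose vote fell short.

Approved — every class gave the required vote.

Series A: 3/5 of 4599882 = 2759929.20, rounded up to 2759930; 2,759,930 required, 2,760,586 in favor — approved.
Series B: 3/4 of 815287 = 611465.25, rounded up to 611466; 611,466 required, 611,466 in favor — approved.
Series C: 3/5 of 312407 = 187444.20, rounded up to 187445; 187,445 required, 187,445 in favor — approved.
Series D: a majority of 2941150 is 1470576; 1,470,576 required, 1,471,000 in favor — approved.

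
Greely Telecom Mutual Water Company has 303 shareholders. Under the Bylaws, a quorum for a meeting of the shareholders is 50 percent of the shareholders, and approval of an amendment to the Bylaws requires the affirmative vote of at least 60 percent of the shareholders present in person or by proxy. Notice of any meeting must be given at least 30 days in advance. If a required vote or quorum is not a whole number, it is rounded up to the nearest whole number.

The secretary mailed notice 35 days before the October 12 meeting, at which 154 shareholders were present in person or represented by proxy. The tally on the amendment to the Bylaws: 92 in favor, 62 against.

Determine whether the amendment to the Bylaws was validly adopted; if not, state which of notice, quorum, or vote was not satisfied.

Notice: 35 days given; 30 required. Satisfied.
Quorum: 50% of 303 = 151.50, rounded up to 152; 154 present. Satisfied.
Vote: requires three-fifths of those present (154); 3/5 of 154 = 92.40, rounded up to 93, so 93 needed; 92 in favor. Not satisfied.

Invalid — vote requirement not satisfied.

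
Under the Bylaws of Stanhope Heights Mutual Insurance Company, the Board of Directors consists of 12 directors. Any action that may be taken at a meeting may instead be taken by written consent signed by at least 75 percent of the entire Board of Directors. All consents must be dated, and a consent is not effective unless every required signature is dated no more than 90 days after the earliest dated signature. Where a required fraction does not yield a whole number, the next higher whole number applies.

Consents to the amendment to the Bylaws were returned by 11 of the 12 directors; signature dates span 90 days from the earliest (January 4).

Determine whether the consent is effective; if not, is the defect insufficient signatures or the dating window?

Effective — both the signature and dating-window requirements are satisfied.

Signatures required: at least 75 percent of 12 — 3/4 of 12 = 9, so 9 needed; 11 signed. Sufficient.
Dating window: the latest signature is 90 days after the earliest; the limit is 90 days. Within the window.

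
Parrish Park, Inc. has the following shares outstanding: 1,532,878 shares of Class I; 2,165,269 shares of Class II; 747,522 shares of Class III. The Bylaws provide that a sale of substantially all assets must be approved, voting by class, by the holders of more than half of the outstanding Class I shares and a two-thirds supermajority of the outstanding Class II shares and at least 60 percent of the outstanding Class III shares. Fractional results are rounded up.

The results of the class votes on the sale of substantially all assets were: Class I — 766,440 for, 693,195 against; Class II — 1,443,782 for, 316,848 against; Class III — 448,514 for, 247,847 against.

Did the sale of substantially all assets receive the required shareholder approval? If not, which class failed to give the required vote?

Class I: a majority of 1532878 is 766440; 766,440 required, 766,440 in favor — approved.
Class II: 2/3 of 2165269 = 1443512.67, rounded up to 1443513; 1,443,513 required, 1,443,782 in favor — approved.
Class III: 3/5 of 747522 = 448513.20, rounded up to 448514; 448,514 required, 448,514 in favor — approved.

Approved — every class gave the required vote.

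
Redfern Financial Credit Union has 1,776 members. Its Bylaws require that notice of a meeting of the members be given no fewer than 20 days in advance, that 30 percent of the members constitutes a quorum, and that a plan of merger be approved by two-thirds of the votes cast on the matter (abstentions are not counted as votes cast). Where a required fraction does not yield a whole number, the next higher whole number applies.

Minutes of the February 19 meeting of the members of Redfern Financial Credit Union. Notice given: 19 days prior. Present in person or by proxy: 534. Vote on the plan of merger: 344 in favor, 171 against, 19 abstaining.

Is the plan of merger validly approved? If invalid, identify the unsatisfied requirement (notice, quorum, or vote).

Notice: 19 days given; 20 required. Not satisfied.
Quorum: 30% of 1,776 = 532.80, rounded up to 533; 534 present. Satisfied.
Vote: requires two-thirds of the votes cast (534 − 19 abstaining = 515); 2/3 of 515 = 343.33, rounded up to 344, so 344 needed; 344 in favor. Satisfied.

Invalid — notice requirement not satisfied.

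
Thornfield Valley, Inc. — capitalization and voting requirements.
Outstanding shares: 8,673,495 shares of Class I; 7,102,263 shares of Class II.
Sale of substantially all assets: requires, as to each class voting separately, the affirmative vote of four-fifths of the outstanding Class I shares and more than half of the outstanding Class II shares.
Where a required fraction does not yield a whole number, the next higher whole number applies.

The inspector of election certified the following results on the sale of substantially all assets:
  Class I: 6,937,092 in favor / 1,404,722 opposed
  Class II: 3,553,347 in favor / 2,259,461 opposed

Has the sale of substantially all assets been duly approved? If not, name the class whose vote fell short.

Class I: 4/5 of 8673495 = 6938796; 6,938,796 required, 6,937,092 in favor — not approved.
Class II: a majority of 7102263 is 3551132; 3,551,132 required, 3,553,347 in favor — approved.

Not approved — the Class I shares did not give the required vote.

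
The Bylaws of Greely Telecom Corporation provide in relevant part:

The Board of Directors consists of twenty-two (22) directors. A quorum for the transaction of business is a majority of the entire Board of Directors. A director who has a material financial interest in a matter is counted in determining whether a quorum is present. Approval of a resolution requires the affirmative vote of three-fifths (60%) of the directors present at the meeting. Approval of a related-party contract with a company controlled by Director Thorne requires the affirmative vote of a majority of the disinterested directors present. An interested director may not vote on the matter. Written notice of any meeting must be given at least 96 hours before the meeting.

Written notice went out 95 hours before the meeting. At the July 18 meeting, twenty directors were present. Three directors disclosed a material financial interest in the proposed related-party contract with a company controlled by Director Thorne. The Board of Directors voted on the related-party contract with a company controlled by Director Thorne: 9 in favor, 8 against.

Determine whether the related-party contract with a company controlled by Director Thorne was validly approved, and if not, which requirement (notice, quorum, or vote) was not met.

Invalid — notice requirement not satisfied.

Notice: 95 hours given; 96 required (95 < 96). Not satisfied.
Quorum: 20 present (interested directors count toward quorum); quorum is 12. Satisfied.
Vote: the related-party contract with a company controlled by Director Thorne requires a majority of the disinterested directors present (20 − 3 = 17). A majority of 17 is 9, so 9 affirmative votes are needed; 9 voted in favor. Satisfied.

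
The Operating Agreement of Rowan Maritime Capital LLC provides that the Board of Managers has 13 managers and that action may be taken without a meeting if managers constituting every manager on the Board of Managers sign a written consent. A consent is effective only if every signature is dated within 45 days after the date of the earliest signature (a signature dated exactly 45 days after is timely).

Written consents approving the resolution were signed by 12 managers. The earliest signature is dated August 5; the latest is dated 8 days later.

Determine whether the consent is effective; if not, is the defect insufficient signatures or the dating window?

Not effective — insufficient signatures.

Signatures required: every one of 13 — unanimous means all 13, so 13 needed; 12 signed. Insufficient.
Dating window: the latest signature is 8 days after the earliest; the limit is 45 days. Within the window.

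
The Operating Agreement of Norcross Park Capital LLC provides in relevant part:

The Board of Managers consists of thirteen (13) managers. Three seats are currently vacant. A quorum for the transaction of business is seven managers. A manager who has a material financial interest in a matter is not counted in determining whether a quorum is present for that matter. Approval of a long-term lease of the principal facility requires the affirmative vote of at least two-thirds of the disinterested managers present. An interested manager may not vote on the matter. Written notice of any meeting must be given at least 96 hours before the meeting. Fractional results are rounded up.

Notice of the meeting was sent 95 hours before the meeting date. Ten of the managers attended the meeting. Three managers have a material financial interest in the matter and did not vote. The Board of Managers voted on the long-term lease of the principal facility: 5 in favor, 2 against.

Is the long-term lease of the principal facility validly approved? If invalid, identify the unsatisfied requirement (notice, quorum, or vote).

Invalid — notice requirement not satisfied.

Notice: 95 hours given; 96 required (95 < 96). Not satisfied.
Quorum: 10 present, but the 3 interested managers do not count, leaving 7. Quorum is 7. Satisfied.
Vote: the long-term lease of the principal facility requires two-thirds of the disinterested managers present (10 − 3 = 7). 2/3 of 7 = 4.67, rounded up to 5, so 5 affirmative votes are needed; 5 voted in favor. Satisfied.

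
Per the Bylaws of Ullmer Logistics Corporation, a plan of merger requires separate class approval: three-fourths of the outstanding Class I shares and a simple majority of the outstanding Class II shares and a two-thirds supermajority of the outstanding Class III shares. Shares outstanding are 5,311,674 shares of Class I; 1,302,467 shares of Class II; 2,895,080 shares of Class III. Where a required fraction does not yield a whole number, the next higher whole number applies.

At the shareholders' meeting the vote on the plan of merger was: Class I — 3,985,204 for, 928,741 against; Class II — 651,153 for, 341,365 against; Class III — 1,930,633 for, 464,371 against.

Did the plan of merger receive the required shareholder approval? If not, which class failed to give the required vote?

Not approved — the Class II shares did not give the required vote.

Class I: 3/4 of 5311674 = 3983755.50, rounded up to 3983756; 3,983,756 required, 3,985,204 in favor — approved.
Class II: a majority of 1302467 is 651234; 651,234 required, 651,153 in favor — not approved.
Class III: 2/3 of 2895080 = 1930053.33, rounded up to 1930054; 1,930,054 required, 1,930,633 in favor — approved.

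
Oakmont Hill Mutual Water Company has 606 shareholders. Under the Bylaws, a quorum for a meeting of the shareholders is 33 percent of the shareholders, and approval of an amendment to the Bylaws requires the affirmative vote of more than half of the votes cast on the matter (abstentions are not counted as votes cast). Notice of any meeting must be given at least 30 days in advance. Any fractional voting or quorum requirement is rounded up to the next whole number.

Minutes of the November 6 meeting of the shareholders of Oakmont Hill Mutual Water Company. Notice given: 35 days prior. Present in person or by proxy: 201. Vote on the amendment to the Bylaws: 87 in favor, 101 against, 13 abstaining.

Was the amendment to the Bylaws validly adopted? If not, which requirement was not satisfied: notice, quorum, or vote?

Invalid — vote requirement not satisfied.

Notice: 35 days given; 30 required. Satisfied.
Quorum: 33% of 606 = 199.98, rounded up to 200; 201 present. Satisfied.
Vote: requires a majority of the votes cast (201 − 13 abstaining = 188); a majority of 188 is 95, so 95 needed; 87 in favor. Not satisfied.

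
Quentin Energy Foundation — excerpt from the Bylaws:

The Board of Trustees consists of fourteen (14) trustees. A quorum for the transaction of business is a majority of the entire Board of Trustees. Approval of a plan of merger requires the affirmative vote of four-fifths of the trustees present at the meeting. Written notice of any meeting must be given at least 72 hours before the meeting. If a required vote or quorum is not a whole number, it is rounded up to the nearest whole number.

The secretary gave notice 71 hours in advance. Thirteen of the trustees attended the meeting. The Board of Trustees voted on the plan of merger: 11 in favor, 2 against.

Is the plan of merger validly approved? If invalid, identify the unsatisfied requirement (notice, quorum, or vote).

Invalid — notice requirement not satisfied.

Notice: 71 hours given; 72 required (71 < 72). Not satisfied.
Quorum: 13 present; quorum is 8. Satisfied.
Vote: the plan of merger requires four-fifths of the trustees present (13). 4/5 of 13 = 10.40, rounded up to 11, so 11 affirmative votes are needed; 11 voted in favor. Satisfied.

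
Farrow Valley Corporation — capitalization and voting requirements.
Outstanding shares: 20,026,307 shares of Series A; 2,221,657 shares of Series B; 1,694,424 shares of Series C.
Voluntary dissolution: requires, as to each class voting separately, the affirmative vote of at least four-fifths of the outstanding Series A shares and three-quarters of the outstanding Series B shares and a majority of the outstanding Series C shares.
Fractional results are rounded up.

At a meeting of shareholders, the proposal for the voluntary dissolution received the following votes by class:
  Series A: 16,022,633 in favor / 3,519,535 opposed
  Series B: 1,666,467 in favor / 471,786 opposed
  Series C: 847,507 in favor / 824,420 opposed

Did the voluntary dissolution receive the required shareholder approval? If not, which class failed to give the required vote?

Series A: 4/5 of 20026307 = 16021045.60, rounded up to 16021046; 16,021,046 required, 16,022,633 in favor — approved.
Series B: 3/4 of 2221657 = 1666242.75, rounded up to 1666243; 1,666,243 required, 1,666,467 in favor — approved.
Series C: a majority of 1694424 is 847213; 847,213 required, 847,507 in favor — approved.

Approved — every class gave the required vote.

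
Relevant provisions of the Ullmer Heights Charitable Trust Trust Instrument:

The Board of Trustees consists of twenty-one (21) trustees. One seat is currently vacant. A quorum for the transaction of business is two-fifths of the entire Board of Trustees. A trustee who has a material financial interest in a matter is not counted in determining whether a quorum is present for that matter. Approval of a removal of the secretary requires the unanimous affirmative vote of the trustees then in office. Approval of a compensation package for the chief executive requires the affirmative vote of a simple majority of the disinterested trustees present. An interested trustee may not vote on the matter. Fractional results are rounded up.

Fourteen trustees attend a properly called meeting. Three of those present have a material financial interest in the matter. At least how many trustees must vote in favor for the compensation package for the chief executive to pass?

6

The compensation package for the chief executive requires a majority of the disinterested trustees present (14 − 3 = 11).
A majority of 11 is 6.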